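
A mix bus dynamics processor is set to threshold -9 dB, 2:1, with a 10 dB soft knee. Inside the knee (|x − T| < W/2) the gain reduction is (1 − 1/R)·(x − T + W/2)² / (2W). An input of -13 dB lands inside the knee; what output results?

-13.025 dB

x − T + W/2 = -13 − (-9) + 5 = 1.
GR = (1 − 1/2) × 1² / 20 = 0.5 × 1 / 20 = 0.025 dB.
Output = -13 − 0.025 = -13.025 dB.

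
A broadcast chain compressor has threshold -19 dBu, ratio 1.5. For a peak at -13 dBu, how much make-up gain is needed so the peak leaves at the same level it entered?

2 dB

Overshoot 6 dB → 6/1.5 = 4 dB after compression, so the compressed level is -19 + 4 = -15 dBu.
Make-up = target − compressed = -13 − (-15) = 2 dB.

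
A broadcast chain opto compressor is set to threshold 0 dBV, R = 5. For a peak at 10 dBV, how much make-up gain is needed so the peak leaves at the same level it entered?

The peak compresses to 0 + 10/5 = 2 dBV.
To reach 10 dBV requires 10 − 2 = 8 dB of make-up.

8 dB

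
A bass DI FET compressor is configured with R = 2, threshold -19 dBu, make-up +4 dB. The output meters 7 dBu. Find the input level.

25 dBu

Stripping the +4 dB make-up gives 3 dBu at the gain stage.
Post-compression overshoot = 3 − (-19) = 22 dB.
Before 2:1 compression the overshoot was 22 × 2 = 44 dB, so input = -19 + 44 = 25 dBu.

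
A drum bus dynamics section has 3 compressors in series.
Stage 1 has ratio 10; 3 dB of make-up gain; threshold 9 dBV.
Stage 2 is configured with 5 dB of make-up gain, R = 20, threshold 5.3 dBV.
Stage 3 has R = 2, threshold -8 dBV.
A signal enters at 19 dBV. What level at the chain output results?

Stage 1: 19 dBV is 10 dB over 9 dBV; at 10:1 that becomes 1 dB over, giving 10 dBV; +3 dB make-up → 13 dBV.
Stage 2: 7.7 dB above 5.3 dBV, reduced 20:1 to 0.385 dB above → 5.685 dBV; +5 dB make-up → 10.685 dBV.
Stage 3: 18.685 dB above -8 dBV, reduced 2:1 to 9.3425 dB above → 1.3425 dBV.

1.3425 dBV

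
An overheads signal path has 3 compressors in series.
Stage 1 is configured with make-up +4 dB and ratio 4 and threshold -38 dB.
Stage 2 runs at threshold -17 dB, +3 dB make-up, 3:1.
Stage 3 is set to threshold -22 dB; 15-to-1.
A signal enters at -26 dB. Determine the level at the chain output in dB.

Stage 1: 12 dB above -38 dB, reduced 4:1 to 3 dB above → -35 dB; +4 dB make-up → -31 dB.
Stage 2: -31 dB is at or below the -17 dB threshold — no compression; make-up brings it to -28 dB.
Stage 3: below threshold (-28 ≤ -22); passes unchanged; output -28 dB.

-28 dB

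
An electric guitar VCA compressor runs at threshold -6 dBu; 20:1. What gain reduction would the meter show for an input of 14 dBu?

19 dB

14 dBu exceeds the threshold by 20 dB.
A 20:1 ratio leaves 1 dB of that excess.
So the signal is attenuated by 20 − 1 = 19 dB.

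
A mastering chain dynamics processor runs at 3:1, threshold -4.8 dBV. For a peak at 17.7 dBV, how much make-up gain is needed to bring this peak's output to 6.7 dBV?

Without make-up, output = threshold + overshoot/3 = -4.8 + 7.5 = 2.7 dBV.
Gap to target: 4 dB.

4 dB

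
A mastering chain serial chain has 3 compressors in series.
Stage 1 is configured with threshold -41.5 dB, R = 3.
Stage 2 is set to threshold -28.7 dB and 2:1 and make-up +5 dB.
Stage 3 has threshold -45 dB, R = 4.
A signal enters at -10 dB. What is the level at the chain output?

-40.25 dB

Stage 1: 31.5 dB above -41.5 dB, reduced 3:1 to 10.5 dB above → -31 dB.
Stage 2: -31 dB ≤ -28.7 dB, so stage 2 doesn't engage; make-up brings it to -26 dB.
Stage 3: overshoot 19 dB → 19/4 = 4.75 dB → -40.25 dB.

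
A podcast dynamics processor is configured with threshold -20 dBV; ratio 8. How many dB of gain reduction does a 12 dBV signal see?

28 dB

12 dBV exceeds the threshold by 32 dB.
A 8:1 ratio leaves 4 dB of that excess.
So the signal is attenuated by 32 − 4 = 28 dB.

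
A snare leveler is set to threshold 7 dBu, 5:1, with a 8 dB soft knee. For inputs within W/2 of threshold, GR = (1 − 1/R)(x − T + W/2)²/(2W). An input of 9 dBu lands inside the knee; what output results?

7.2 dBu

x − T + W/2 = 9 − 7 + 4 = 6.
GR = (1 − 1/5) × 6² / 16 = 0.8 × 36 / 16 = 1.8 dB.
Output = 9 − 1.8 = 7.2 dBu.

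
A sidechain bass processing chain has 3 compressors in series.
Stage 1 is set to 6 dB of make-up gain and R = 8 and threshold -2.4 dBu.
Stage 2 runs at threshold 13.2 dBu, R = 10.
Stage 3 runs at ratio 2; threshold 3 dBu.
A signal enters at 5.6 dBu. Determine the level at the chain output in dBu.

3.8 dBu

Stage 1: 8 dB above -2.4 dBu, reduced 8:1 to 1 dB above → -1.4 dBu; +6 dB make-up → 4.6 dBu.
Stage 2: 4.6 dBu ≤ 13.2 dBu, so stage 2 doesn't engage; output 4.6 dBu.
Stage 3: 4.6 dBu is 1.6 dB over 3 dBu; at 2:1 that becomes 0.8 dB over, giving 3.8 dBu.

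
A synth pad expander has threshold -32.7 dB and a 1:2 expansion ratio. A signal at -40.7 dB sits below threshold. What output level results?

Below threshold, a 1:2 expander applies gain = (2−1)×(T − x) of attenuation.
(2−1) × 8 = 8 dB, so output = -40.7 − 8 = -48.7 dB.

-48.7 dB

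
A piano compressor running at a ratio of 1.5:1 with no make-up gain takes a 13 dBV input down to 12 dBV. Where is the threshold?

Let T be the threshold. Output overshoot = (input overshoot)/R, so 12 − T = (13 − T)/1.5.
1.5·(12 − T) = 13 − T → 0.5·T = 18 − 13 = 5.
T = 5/0.5 = 10 dBV.

10 dBV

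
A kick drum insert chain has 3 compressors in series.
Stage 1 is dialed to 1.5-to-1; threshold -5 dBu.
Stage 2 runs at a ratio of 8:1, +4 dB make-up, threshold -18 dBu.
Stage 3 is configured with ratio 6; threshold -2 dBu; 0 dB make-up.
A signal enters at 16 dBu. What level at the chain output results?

Stage 1: 21 dB above -5 dBu, reduced 1.5:1 to 14 dB above → 9 dBu.
Stage 2: 9 dBu is 27 dB over -18 dBu; at 8:1 that becomes 3.375 dB over, giving -14.625 dBu; +4 dB make-up → -10.625 dBu.
Stage 3: below threshold (-10.625 ≤ -2); passes unchanged; output -10.625 dBu.

-10.625 dBu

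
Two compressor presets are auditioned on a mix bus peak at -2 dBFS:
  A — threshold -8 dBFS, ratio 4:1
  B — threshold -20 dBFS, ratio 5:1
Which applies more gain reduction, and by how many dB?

A: GR = 6 − 6/4 = 4.5 dB.
B: GR = 18 − 18/5 = 14.4 dB.
B applies 9.9 dB more gain reduction.

B, by 9.9 dB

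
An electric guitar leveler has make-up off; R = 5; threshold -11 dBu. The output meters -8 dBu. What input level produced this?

4 dBu

Post-compression overshoot = -8 − (-11) = 3 dB.
Undo the ratio: input overshoot = 3 × 5 = 15 dB, giving input = 4 dBu.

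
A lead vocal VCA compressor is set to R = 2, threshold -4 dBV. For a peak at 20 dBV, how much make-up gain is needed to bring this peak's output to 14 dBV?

6 dB

The peak compresses to -4 + 24/2 = 8 dBV.
To reach 14 dBV requires 14 − 8 = 6 dB of make-up.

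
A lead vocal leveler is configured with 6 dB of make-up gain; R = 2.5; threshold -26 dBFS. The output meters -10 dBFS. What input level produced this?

-1 dBFS

Remove make-up: -10 − 6 = -16 dBFS.
That's 10 dB above the -26 dBFS threshold.
Input overshoot = R × output overshoot = 25 dB → input = -26 + 25 = -1 dBFS.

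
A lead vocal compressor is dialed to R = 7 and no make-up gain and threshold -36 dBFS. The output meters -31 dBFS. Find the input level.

-1 dBFS

That's 5 dB above the -36 dBFS threshold.
Input overshoot = R × output overshoot = 35 dB → input = -36 + 35 = -1 dBFS.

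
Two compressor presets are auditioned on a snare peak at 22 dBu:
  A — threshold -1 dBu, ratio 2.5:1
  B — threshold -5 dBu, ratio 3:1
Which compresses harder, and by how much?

B, by 4.2 dB

A: 23 dB over, compressed to 9.2 dB over, so 13.8 dB of GR.
B: 27 dB over, compressed to 9 dB over, so 18 dB of GR.
B reduces 4.2 dB more.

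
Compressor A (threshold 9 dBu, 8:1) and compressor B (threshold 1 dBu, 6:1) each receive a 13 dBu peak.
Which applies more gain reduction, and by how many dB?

B, by 6.5 dB

A: GR = 4 − 4/8 = 3.5 dB.
B: GR = 12 − 12/6 = 10 dB.
Difference: 6.5 dB in favour of B.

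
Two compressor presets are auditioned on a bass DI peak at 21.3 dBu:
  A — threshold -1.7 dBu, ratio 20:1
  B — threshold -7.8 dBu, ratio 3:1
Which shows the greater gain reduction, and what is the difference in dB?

A, by 2.45 dB

A: 23 dB over, compressed to 1.15 dB over, so 21.85 dB of GR.
B: 29.1 dB over, compressed to 9.7 dB over, so 19.4 dB of GR.
Difference: 2.45 dB in favour of A.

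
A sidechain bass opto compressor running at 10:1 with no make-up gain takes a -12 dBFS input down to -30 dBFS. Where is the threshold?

Input is 20 dB above T (since output overshoot × R = input overshoot: (-30 − T)·10 = -12 − T gives T = -32 dBFS).
Check: -32 + (-12 − (-32))/10 = -32 + 2 = -30 dBFS. ✓

-32 dBFS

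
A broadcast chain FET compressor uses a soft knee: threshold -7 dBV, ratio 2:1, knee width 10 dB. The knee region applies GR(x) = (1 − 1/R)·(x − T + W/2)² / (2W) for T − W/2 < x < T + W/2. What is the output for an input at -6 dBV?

x − T + W/2 = -6 − (-7) + 5 = 6.
GR = (1 − 1/2) × 6² / 20 = 0.5 × 36 / 20 = 0.9 dB.
Output = -6 − 0.9 = -6.9 dBV.

-6.9 dBV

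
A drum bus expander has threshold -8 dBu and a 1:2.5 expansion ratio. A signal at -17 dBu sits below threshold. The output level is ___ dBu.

-30.5 dBu

Undershoot = (-8) − (-17) = 9 dB.
At 1:2.5, that expands to 22.5 dB under threshold.
Output = -8 − 22.5 = -30.5 dBu.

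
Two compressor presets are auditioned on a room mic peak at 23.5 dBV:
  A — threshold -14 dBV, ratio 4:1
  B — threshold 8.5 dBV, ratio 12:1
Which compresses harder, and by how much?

A: overshoot 37.5 dB → output overshoot 9.375 dB → GR 28.125 dB.
B: overshoot 15 dB → output overshoot 1.25 dB → GR 13.75 dB.
A applies 14.375 dB more gain reduction.

A, by 14.375 dB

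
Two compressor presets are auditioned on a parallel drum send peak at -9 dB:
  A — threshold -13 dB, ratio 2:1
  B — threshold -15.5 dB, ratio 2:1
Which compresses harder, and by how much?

A: GR = 4 − 4/2 = 2 dB.
B: GR = 6.5 − 6.5/2 = 3.25 dB.
B applies 1.25 dB more gain reduction.

B, by 1.25 dB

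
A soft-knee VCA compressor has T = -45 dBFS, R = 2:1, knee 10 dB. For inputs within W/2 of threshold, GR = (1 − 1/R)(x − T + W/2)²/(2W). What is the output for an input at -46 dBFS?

-46.4 dBFS

x − T + W/2 = -46 − (-45) + 5 = 4.
GR = (1 − 1/2) × 4² / 20 = 0.5 × 16 / 20 = 0.4 dB.
Output = -46 − 0.4 = -46.4 dBFS.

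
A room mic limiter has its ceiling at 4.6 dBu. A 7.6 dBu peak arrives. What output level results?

4.6 dBu

At ∞:1, everything above 4.6 dBu is held at the ceiling.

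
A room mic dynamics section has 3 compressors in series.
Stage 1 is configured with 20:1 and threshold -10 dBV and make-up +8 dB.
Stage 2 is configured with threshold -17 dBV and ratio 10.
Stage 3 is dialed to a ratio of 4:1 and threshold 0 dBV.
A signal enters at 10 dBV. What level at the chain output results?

Stage 1: 10 dBV is 20 dB over -10 dBV; at 20:1 that becomes 1 dB over, giving -9 dBV; +8 dB make-up → -1 dBV.
Stage 2: -1 dBV is 16 dB over -17 dBV; at 10:1 that becomes 1.6 dB over, giving -15.4 dBV.
Stage 3: -15.4 dBV is at or below the 0 dBV threshold — no compression; output -15.4 dBV.

-15.4 dBV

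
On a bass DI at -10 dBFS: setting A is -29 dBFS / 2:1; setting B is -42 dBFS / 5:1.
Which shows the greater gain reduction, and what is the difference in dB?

B, by 16.1 dB

A: 19 dB over, compressed to 9.5 dB over, so 9.5 dB of GR.
B: 32 dB over, compressed to 6.4 dB over, so 25.6 dB of GR.
B applies 16.1 dB more gain reduction.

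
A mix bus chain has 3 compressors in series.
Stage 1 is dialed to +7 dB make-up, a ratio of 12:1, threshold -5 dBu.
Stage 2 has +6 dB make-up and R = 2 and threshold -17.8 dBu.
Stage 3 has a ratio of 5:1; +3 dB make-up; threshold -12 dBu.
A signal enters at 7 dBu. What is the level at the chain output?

Stage 1: 12 dB above -5 dBu, reduced 12:1 to 1 dB above → -4 dBu; +7 dB make-up → 3 dBu.
Stage 2: 3 dBu is 20.8 dB over -17.8 dBu; at 2:1 that becomes 10.4 dB over, giving -7.4 dBu; +6 dB make-up → -1.4 dBu.
Stage 3: 10.6 dB above -12 dBu, reduced 5:1 to 2.12 dB above → -9.88 dBu; +3 dB make-up → -6.88 dBu.

-6.88 dBu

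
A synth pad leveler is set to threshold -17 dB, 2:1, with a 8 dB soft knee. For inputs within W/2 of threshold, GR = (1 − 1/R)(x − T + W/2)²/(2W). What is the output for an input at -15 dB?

x − T + W/2 = -15 − (-17) + 4 = 6.
GR = (1 − 1/2) × 6² / 16 = 0.5 × 36 / 16 = 1.125 dB.
Output = -15 − 1.125 = -16.125 dB.

-16.125 dB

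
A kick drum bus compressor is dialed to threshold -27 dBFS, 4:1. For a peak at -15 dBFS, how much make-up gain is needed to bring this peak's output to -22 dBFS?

Without make-up, output = threshold + overshoot/4 = -27 + 3 = -24 dBFS.
Gap to target: 2 dB.

2 dB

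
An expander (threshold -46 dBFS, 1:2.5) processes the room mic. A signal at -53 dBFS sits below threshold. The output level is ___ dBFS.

Undershoot = (-46) − (-53) = 7 dB.
At 1:2.5, that expands to 17.5 dB under threshold.
Output = -46 − 17.5 = -63.5 dBFS.

-63.5 dBFS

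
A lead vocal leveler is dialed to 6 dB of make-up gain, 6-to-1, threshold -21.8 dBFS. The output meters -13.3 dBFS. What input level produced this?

-6.8 dBFS

Stripping the +6 dB make-up gives -19.3 dBFS at the gain stage.
The compressed level sits -19.3 − (-21.8) = 2.5 dB over threshold.
Before 6:1 compression the overshoot was 2.5 × 6 = 15 dB, so input = -21.8 + 15 = -6.8 dBFS.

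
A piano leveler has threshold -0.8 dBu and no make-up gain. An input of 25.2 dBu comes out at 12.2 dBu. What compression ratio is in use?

Input overshoot = 25.2 − (-0.8) = 26 dB; output overshoot = 12.2 − (-0.8) = 13 dB.
Ratio = 26 / 13 = 2.

2:1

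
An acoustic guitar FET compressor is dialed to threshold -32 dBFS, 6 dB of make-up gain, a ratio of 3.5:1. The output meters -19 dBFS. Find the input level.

-7.5 dBFS

Remove make-up: -19 − 6 = -25 dBFS.
That's 7 dB above the -32 dBFS threshold.
Input overshoot = R × output overshoot = 24.5 dB → input = -32 + 24.5 = -7.5 dBFS.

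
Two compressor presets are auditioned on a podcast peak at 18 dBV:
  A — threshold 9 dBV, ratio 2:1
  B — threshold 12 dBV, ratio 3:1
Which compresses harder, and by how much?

A, by 0.5 dB

A: 9 dB over, compressed to 4.5 dB over, so 4.5 dB of GR.
B: 6 dB over, compressed to 2 dB over, so 4 dB of GR.
A reduces 0.5 dB more.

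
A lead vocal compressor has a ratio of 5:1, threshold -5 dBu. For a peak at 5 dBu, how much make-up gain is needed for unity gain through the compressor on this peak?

Overshoot 10 dB → 10/5 = 2 dB after compression, so the compressed level is -5 + 2 = -3 dBu.
Make-up = target − compressed = 5 − (-3) = 8 dB.

8 dB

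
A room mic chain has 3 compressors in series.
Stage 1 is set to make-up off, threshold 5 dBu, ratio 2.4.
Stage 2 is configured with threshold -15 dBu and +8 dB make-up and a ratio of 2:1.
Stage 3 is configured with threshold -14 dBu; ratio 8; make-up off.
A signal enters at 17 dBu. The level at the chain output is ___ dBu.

-11.5625 dBu

Stage 1: 12 dB above 5 dBu, reduced 2.4:1 to 5 dB above → 10 dBu.
Stage 2: 10 dBu is 25 dB over -15 dBu; at 2:1 that becomes 12.5 dB over, giving -2.5 dBu; +8 dB make-up → 5.5 dBu.
Stage 3: 19.5 dB above -14 dBu, reduced 8:1 to 2.4375 dB above → -11.5625 dBu.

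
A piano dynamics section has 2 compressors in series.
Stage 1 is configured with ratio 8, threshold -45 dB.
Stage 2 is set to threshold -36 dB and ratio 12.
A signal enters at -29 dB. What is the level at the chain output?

-43 dB

Stage 1: -29 dB is 16 dB over -45 dB; at 8:1 that becomes 2 dB over, giving -43 dB.
Stage 2: -43 dB ≤ -36 dB, so stage 2 doesn't engage; output -43 dB.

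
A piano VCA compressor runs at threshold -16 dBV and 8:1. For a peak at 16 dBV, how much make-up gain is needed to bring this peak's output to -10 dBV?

Overshoot 32 dB → 32/8 = 4 dB after compression, so the compressed level is -16 + 4 = -12 dBV.
Make-up = target − compressed = -10 − (-12) = 2 dB.

2 dB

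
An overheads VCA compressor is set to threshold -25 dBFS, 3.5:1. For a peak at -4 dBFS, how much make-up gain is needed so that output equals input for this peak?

Overshoot 21 dB → 21/3.5 = 6 dB after compression, so the compressed level is -25 + 6 = -19 dBFS.
Make-up = target − compressed = -4 − (-19) = 15 dB.

15 dB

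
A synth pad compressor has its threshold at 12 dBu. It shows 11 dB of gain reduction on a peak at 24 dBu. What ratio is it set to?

12:1

Input overshoot = 24 − 12 = 12 dB.
Output overshoot = 12 − 11 = 1 dB.
Ratio = input overshoot / output overshoot = 12 / 1 = 12.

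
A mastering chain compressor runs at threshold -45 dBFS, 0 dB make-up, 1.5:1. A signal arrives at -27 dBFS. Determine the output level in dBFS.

-33 dBFS

Overshoot: -27 − (-45) = 18 dB.
The 18 dB excess becomes 12 dB after 1.5:1 reduction.
So the level is -45 + 12 = -33 dBFS.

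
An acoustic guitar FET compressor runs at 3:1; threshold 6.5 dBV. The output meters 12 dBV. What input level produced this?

That's 5.5 dB above the 6.5 dBV threshold.
Before 3:1 compression the overshoot was 5.5 × 3 = 16.5 dB, so input = 6.5 + 16.5 = 23 dBV.

23 dBV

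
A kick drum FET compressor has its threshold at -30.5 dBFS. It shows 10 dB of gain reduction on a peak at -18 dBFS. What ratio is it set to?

Input overshoot = -18 − (-30.5) = 12.5 dB.
Output overshoot = 12.5 − 10 = 2.5 dB.
Ratio = input overshoot / output overshoot = 12.5 / 2.5 = 5.

5:1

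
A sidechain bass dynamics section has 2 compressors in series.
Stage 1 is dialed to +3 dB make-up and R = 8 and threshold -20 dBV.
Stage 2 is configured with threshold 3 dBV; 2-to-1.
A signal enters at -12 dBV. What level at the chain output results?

-16 dBV

Stage 1: overshoot 8 dB → 8/8 = 1 dB → -19 dBV; +3 dB make-up → -16 dBV.
Stage 2: -16 dBV is at or below the 3 dBV threshold — no compression; output -16 dBV.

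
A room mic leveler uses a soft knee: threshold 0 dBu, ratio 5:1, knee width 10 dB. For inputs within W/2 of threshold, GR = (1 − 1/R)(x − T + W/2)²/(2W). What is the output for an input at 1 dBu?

x − T + W/2 = 1 − 0 + 5 = 6.
GR = (1 − 1/5) × 6² / 20 = 0.8 × 36 / 20 = 1.44 dB.
Output = 1 − 1.44 = -0.44 dBu.

-0.44 dBu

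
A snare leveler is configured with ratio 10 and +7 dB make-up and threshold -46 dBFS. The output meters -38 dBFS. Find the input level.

-36 dBFS

Before make-up, the level was -38 − 7 = -45 dBFS.
The compressed level sits -45 − (-46) = 1 dB over threshold.
Input overshoot = R × output overshoot = 10 dB → input = -46 + 10 = -36 dBFS.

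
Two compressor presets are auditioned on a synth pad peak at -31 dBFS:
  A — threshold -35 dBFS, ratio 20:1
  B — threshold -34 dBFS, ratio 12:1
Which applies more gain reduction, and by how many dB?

A: GR = 4 − 4/20 = 3.8 dB.
B: GR = 3 − 3/12 = 2.75 dB.
A applies 1.05 dB more gain reduction.

A, by 1.05 dB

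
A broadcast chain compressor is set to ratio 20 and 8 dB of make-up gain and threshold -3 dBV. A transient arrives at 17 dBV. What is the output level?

6 dBV

17 dBV sits 20 dB over threshold.
The 20 dB excess becomes 1 dB after 20:1 reduction.
That puts the output at -2 dBV; make-up adds 8 dB, giving 6 dBV.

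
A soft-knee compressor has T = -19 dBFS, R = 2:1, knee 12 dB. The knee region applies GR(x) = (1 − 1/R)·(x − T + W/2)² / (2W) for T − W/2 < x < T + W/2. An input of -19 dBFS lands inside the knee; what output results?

-19.75 dBFS

x − T + W/2 = -19 − (-19) + 6 = 6.
GR = (1 − 1/2) × 6² / 24 = 0.5 × 36 / 24 = 0.75 dB.
Output = -19 − 0.75 = -19.75 dBFS.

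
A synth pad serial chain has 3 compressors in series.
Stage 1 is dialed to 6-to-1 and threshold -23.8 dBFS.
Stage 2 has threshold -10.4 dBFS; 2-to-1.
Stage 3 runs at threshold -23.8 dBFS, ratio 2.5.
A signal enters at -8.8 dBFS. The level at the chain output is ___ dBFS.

-22.8 dBFS

Stage 1: overshoot 15 dB → 15/6 = 2.5 dB → -21.3 dBFS.
Stage 2: below threshold (-21.3 ≤ -10.4); passes unchanged; output -21.3 dBFS.
Stage 3: overshoot 2.5 dB → 2.5/2.5 = 1 dB → -22.8 dBFS.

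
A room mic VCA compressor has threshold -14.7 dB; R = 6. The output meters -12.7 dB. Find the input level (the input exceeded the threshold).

Post-compression overshoot = -12.7 − (-14.7) = 2 dB.
Undo the ratio: input overshoot = 2 × 6 = 12 dB, giving input = -2.7 dB.

-2.7 dB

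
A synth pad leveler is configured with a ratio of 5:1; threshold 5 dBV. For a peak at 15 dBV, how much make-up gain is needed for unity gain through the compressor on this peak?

8 dB

Without make-up, output = threshold + overshoot/5 = 5 + 2 = 7 dBV.
Gap to target: 8 dB.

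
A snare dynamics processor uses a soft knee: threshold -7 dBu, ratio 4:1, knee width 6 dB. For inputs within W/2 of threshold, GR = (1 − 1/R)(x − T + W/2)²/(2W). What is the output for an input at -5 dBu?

x − T + W/2 = -5 − (-7) + 3 = 5.
GR = (1 − 1/4) × 5² / 12 = 0.75 × 25 / 12 = 1.5625 dB.
Output = -5 − 1.5625 = -6.5625 dBu.

-6.5625 dBu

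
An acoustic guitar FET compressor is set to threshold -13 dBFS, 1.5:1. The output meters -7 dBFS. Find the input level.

Post-compression overshoot = -7 − (-13) = 6 dB.
Before 1.5:1 compression the overshoot was 6 × 1.5 = 9 dB, so input = -13 + 9 = -4 dBFS.

-4 dBFS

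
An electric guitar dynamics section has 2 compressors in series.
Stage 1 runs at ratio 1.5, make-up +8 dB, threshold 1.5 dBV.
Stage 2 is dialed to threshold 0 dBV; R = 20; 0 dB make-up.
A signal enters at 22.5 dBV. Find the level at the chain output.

Stage 1: overshoot 21 dB → 21/1.5 = 14 dB → 15.5 dBV; +8 dB make-up → 23.5 dBV.
Stage 2: 23.5 dBV is 23.5 dB over 0 dBV; at 20:1 that becomes 1.175 dB over, giving 1.175 dBV.

1.175 dBV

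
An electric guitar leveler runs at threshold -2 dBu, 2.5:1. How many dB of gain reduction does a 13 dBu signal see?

9 dB

The signal is 15 dB above threshold.
At 2.5:1, output sits 15/2.5 = 6 dB above threshold.
GR = overshoot in − overshoot out = 15 − 6 = 9 dB.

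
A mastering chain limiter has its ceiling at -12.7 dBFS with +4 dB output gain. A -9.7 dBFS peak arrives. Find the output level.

-8.7 dBFS

The limiter clamps the peak to its -12.7 dBFS ceiling.
Output gain then adds 4 dB: -12.7 + 4 = -8.7 dBFS.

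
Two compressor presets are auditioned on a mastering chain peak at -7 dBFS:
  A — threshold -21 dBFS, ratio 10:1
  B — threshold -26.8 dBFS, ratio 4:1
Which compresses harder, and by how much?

A: 14 dB over, compressed to 1.4 dB over, so 12.6 dB of GR.
B: 19.8 dB over, compressed to 4.95 dB over, so 14.85 dB of GR.
B applies 2.25 dB more gain reduction.

B, by 2.25 dB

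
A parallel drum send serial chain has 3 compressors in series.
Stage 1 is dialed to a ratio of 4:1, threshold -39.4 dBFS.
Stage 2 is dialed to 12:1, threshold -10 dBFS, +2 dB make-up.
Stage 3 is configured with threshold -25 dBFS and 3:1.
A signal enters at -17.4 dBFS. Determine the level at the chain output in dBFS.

Stage 1: -17.4 dBFS is 22 dB over -39.4 dBFS; at 4:1 that becomes 5.5 dB over, giving -33.9 dBFS.
Stage 2: below threshold (-33.9 ≤ -10); passes unchanged; make-up brings it to -31.9 dBFS.
Stage 3: -31.9 dBFS is at or below the -25 dBFS threshold — no compression; output -31.9 dBFS.

-31.9 dBFS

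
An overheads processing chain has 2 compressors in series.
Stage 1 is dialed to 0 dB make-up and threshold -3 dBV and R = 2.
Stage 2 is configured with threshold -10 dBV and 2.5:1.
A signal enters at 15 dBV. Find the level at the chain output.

Stage 1: overshoot 18 dB → 18/2 = 9 dB → 6 dBV.
Stage 2: 6 dBV is 16 dB over -10 dBV; at 2.5:1 that becomes 6.4 dB over, giving -3.6 dBV.

-3.6 dBV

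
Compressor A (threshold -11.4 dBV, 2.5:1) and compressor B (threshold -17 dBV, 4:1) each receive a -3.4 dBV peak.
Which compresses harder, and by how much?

B, by 5.4 dB

A: overshoot 8 dB → output overshoot 3.2 dB → GR 4.8 dB.
B: overshoot 13.6 dB → output overshoot 3.4 dB → GR 10.2 dB.
B applies 5.4 dB more gain reduction.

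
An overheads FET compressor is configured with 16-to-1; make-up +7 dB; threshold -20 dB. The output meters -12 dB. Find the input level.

Remove make-up: -12 − 7 = -19 dB.
That's 1 dB above the -20 dB threshold.
Before 16:1 compression the overshoot was 1 × 16 = 16 dB, so input = -20 + 16 = -4 dB.

-4 dB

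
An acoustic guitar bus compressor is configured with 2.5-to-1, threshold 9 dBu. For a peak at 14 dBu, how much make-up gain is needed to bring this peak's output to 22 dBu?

Overshoot 5 dB → 5/2.5 = 2 dB after compression, so the compressed level is 9 + 2 = 11 dBu.
Make-up = target − compressed = 22 − 11 = 11 dB.

11 dB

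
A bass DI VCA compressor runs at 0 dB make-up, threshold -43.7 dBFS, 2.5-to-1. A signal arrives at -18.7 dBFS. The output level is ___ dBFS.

-33.7 dBFS

Overshoot: -18.7 − (-43.7) = 25 dB.
At 2.5:1 the overshoot is divided by 2.5, leaving 10 dB above threshold.
So the level is -43.7 + 10 = -33.7 dBFS.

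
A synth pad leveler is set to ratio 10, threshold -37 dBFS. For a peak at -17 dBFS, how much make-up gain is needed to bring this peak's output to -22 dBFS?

Overshoot 20 dB → 20/10 = 2 dB after compression, so the compressed level is -37 + 2 = -35 dBFS.
Make-up = target − compressed = -22 − (-35) = 13 dB.

13 dB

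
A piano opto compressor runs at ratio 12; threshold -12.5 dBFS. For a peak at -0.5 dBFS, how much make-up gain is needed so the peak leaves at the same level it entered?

The peak compresses to -12.5 + 12/12 = -11.5 dBFS.
To reach -0.5 dBFS requires -0.5 − (-11.5) = 11 dB of make-up.

11 dB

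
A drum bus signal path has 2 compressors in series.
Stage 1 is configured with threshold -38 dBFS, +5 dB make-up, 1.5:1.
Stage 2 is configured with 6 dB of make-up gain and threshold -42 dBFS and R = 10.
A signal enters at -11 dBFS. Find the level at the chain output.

Stage 1: -11 dBFS is 27 dB over -38 dBFS; at 1.5:1 that becomes 18 dB over, giving -20 dBFS; +5 dB make-up → -15 dBFS.
Stage 2: overshoot 27 dB → 27/10 = 2.7 dB → -39.3 dBFS; +6 dB make-up → -33.3 dBFS.

-33.3 dBFS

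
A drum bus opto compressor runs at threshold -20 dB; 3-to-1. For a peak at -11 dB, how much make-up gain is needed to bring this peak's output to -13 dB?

4 dB

The peak compresses to -20 + 9/3 = -17 dB.
To reach -13 dB requires -13 − (-17) = 4 dB of make-up.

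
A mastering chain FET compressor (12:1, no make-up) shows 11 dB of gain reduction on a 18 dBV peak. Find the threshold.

6 dBV

Input is 12 dB above T (since output overshoot × R = input overshoot: (7 − T)·12 = 18 − T gives T = 6 dBV).
Check: 6 + (18 − 6)/12 = 6 + 1 = 7 dBV. ✓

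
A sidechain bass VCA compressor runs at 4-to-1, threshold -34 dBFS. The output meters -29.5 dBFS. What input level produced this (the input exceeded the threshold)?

The compressed level sits -29.5 − (-34) = 4.5 dB over threshold.
Input overshoot = R × output overshoot = 18 dB → input = -34 + 18 = -16 dBFS.

-16 dBFS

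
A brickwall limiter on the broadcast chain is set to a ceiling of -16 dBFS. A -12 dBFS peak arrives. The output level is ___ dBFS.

-16 dBFS

The limiter clamps the peak to its -16 dBFS ceiling.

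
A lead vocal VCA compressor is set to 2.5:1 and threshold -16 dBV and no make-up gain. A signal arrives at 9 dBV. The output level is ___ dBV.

-6 dBV

The input is 25 dB above the -16 dBV threshold.
The 25 dB excess becomes 10 dB after 2.5:1 reduction.
So the level is -16 + 10 = -6 dBV.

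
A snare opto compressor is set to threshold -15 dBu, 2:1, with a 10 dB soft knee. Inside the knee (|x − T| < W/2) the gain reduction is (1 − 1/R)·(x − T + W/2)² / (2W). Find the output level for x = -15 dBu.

-15.625 dBu

x − T + W/2 = -15 − (-15) + 5 = 5.
GR = (1 − 1/2) × 5² / 20 = 0.5 × 25 / 20 = 0.625 dB.
Output = -15 − 0.625 = -15.625 dBu.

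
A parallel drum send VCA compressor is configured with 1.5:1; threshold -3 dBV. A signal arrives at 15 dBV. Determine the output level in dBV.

9 dBV

15 dBV sits 18 dB over threshold.
At 1.5:1 the overshoot is divided by 1.5, leaving 12 dB above threshold.
Output = -3 + 12 = 9 dBV.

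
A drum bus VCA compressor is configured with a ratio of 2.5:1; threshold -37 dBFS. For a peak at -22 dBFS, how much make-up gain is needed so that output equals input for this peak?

9 dB

Overshoot 15 dB → 15/2.5 = 6 dB after compression, so the compressed level is -37 + 6 = -31 dBFS.
Make-up = target − compressed = -22 − (-31) = 9 dB.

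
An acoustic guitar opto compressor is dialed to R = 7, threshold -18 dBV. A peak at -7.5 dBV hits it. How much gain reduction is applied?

-7.5 dBV exceeds the threshold by 10.5 dB.
After 7:1 compression the overshoot becomes 10.5/7 = 1.5 dB.
Gain reduction = 10.5 − 1.5 = 9 dB.

9 dB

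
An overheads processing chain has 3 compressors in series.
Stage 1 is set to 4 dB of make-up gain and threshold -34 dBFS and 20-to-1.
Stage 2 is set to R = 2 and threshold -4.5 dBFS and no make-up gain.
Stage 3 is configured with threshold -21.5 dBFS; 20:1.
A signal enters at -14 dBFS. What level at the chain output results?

Stage 1: -14 dBFS is 20 dB over -34 dBFS; at 20:1 that becomes 1 dB over, giving -33 dBFS; +4 dB make-up → -29 dBFS.
Stage 2: -29 dBFS is at or below the -4.5 dBFS threshold — no compression; output -29 dBFS.
Stage 3: -29 dBFS ≤ -21.5 dBFS, so stage 3 doesn't engage; output -29 dBFS.

-29 dBFS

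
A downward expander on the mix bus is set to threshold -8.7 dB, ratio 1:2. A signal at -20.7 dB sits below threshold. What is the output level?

-32.7 dB

Undershoot = (-8.7) − (-20.7) = 12 dB.
At 1:2, that expands to 24 dB under threshold.
Output = -8.7 − 24 = -32.7 dB.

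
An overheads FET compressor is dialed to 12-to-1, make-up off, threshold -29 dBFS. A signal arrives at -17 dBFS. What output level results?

-28 dBFS

The input is 12 dB above the -29 dBFS threshold.
12:1 compression reduces that to 12/12 = 1 dB over.
So the level is -29 + 1 = -28 dBFS.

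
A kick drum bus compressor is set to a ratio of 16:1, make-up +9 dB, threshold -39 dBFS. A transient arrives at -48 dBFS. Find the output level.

-48 dBFS is 9 dB below the -39 dBFS threshold, so no gain reduction is applied.
Make-up gain adds 9 dB: -48 + 9 = -39 dBFS.

-39 dBFS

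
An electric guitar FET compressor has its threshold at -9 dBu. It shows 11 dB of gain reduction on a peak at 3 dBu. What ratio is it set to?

12:1

Input overshoot = 3 − (-9) = 12 dB.
Output overshoot = 12 − 11 = 1 dB.
Ratio = input overshoot / output overshoot = 12 / 1 = 12.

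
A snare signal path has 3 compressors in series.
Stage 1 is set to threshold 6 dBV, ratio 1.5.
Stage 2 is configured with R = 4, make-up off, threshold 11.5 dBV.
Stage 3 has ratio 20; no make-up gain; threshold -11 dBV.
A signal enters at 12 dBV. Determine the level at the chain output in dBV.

-9.95 dBV

Stage 1: overshoot 6 dB → 6/1.5 = 4 dB → 10 dBV.
Stage 2: 10 dBV ≤ 11.5 dBV, so stage 2 doesn't engage; output 10 dBV.
Stage 3: 21 dB above -11 dBV, reduced 20:1 to 1.05 dB above → -9.95 dBV.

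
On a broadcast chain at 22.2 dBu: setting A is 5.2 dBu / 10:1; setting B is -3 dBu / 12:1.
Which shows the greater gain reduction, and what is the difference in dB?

A: overshoot 17 dB → output overshoot 1.7 dB → GR 15.3 dB.
B: overshoot 25.2 dB → output overshoot 2.1 dB → GR 23.1 dB.
B applies 7.8 dB more gain reduction.

B, by 7.8 dB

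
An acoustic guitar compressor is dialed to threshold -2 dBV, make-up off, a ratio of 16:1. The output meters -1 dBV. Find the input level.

Post-compression overshoot = -1 − (-2) = 1 dB.
Input overshoot = R × output overshoot = 16 dB → input = -2 + 16 = 14 dBV.

14 dBV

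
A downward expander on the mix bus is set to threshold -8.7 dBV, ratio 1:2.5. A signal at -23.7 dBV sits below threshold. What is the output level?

Undershoot = (-8.7) − (-23.7) = 15 dB.
At 1:2.5, that expands to 37.5 dB under threshold.
Output = -8.7 − 37.5 = -46.2 dBV.

-46.2 dBV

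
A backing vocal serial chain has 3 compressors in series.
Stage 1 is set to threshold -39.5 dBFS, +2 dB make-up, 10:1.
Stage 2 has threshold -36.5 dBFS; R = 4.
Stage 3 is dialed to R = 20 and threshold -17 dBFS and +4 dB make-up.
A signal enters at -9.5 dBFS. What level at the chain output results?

-32 dBFS

Stage 1: overshoot 30 dB → 30/10 = 3 dB → -36.5 dBFS; +2 dB make-up → -34.5 dBFS.
Stage 2: overshoot 2 dB → 2/4 = 0.5 dB → -36 dBFS.
Stage 3: -36 dBFS is at or below the -17 dBFS threshold — no compression; make-up brings it to -32 dBFS.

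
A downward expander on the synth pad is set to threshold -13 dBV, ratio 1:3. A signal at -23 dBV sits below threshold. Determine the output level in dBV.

Below threshold, a 1:3 expander applies gain = (3−1)×(T − x) of attenuation.
(3−1) × 10 = 20 dB, so output = -23 − 20 = -43 dBV.

-43 dBV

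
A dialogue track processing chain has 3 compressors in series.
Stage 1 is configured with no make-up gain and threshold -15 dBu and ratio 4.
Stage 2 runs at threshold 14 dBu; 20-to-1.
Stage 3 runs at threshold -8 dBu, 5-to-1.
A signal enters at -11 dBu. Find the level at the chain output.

Stage 1: 4 dB above -15 dBu, reduced 4:1 to 1 dB above → -14 dBu.
Stage 2: -14 dBu is at or below the 14 dBu threshold — no compression; output -14 dBu.
Stage 3: below threshold (-14 ≤ -8); passes unchanged; output -14 dBu.

-14 dBu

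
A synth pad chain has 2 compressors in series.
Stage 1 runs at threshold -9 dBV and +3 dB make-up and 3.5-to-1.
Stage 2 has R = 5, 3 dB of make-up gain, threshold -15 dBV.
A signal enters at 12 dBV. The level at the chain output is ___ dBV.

-9 dBV

Stage 1: 12 dBV is 21 dB over -9 dBV; at 3.5:1 that becomes 6 dB over, giving -3 dBV; +3 dB make-up → 0 dBV.
Stage 2: 0 dBV is 15 dB over -15 dBV; at 5:1 that becomes 3 dB over, giving -12 dBV; +3 dB make-up → -9 dBV.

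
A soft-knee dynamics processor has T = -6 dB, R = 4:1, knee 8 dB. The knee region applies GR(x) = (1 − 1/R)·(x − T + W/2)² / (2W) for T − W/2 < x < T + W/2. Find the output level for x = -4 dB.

-5.6875 dB

x − T + W/2 = -4 − (-6) + 4 = 6.
GR = (1 − 1/4) × 6² / 16 = 0.75 × 36 / 16 = 1.6875 dB.
Output = -4 − 1.6875 = -5.6875 dB.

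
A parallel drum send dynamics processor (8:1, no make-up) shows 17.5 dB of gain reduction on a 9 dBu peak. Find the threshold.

-11 dBu

Input is 20 dB above T (since output overshoot × R = input overshoot: (-8.5 − T)·8 = 9 − T gives T = -11 dBu).
Check: -11 + (9 − (-11))/8 = -11 + 2.5 = -8.5 dBu. ✓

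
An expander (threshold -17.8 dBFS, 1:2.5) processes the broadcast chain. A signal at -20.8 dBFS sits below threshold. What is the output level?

-25.3 dBFS

The input is 3 dB below the -17.8 dBFS threshold.
A 1:2.5 expander multiplies undershoot by 2.5: 3 × 2.5 = 7.5 dB below threshold.
Output = -17.8 − 7.5 = -25.3 dBFS.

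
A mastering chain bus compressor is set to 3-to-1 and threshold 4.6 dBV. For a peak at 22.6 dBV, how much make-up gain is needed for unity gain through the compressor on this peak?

12 dB

Without make-up, output = threshold + overshoot/3 = 4.6 + 6 = 10.6 dBV.
Gap to target: 12 dB.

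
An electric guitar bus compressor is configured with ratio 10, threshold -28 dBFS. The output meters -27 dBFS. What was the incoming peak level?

-18 dBFS

That's 1 dB above the -28 dBFS threshold.
Undo the ratio: input overshoot = 1 × 10 = 10 dB, giving input = -18 dBFS.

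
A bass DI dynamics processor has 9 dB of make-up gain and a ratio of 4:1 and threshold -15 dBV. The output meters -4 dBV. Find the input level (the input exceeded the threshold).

Before make-up, the level was -4 − 9 = -13 dBV.
That's 2 dB above the -15 dBV threshold.
Before 4:1 compression the overshoot was 2 × 4 = 8 dB, so input = -15 + 8 = -7 dBV.

-7 dBV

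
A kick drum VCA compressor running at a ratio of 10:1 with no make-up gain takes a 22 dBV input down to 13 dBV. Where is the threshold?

12 dBV

Let T be the threshold. Output overshoot = (input overshoot)/R, so 13 − T = (22 − T)/10.
10·(13 − T) = 22 − T → 9·T = 130 − 22 = 108.
T = 108/9 = 12 dBV.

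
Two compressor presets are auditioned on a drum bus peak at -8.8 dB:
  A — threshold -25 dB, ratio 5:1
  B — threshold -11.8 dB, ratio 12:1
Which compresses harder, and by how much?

A: 16.2 dB over, compressed to 3.24 dB over, so 12.96 dB of GR.
B: 3 dB over, compressed to 0.25 dB over, so 2.75 dB of GR.
A applies 10.21 dB more gain reduction.

A, by 10.21 dB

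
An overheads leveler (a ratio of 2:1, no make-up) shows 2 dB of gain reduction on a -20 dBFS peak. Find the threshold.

-24 dBFS

Input is 4 dB above T (since output overshoot × R = input overshoot: (-22 − T)·2 = -20 − T gives T = -24 dBFS).
Check: -24 + (-20 − (-24))/2 = -24 + 2 = -22 dBFS. ✓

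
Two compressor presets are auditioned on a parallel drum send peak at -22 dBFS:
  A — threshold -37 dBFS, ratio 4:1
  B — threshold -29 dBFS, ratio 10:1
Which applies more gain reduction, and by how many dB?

A: GR = 15 − 15/4 = 11.25 dB.
B: GR = 7 − 7/10 = 6.3 dB.
Difference: 4.95 dB in favour of A.

A, by 4.95 dB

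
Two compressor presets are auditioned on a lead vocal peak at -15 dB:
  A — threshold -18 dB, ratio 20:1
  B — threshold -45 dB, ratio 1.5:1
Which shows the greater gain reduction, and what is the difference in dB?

A: overshoot 3 dB → output overshoot 0.15 dB → GR 2.85 dB.
B: overshoot 30 dB → output overshoot 20 dB → GR 10 dB.
Difference: 7.15 dB in favour of B.

B, by 7.15 dB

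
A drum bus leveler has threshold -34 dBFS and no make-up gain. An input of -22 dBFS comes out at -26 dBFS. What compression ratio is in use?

1.5:1

Input overshoot = -22 − (-34) = 12 dB; output overshoot = -26 − (-34) = 8 dB.
Ratio = 12 / 8 = 1.5.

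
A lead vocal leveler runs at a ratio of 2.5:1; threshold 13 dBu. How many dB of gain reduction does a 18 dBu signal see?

18 dBu exceeds the threshold by 5 dB.
At 2.5:1, output sits 5/2.5 = 2 dB above threshold.
Gain reduction = 5 − 2 = 3 dB.

3 dB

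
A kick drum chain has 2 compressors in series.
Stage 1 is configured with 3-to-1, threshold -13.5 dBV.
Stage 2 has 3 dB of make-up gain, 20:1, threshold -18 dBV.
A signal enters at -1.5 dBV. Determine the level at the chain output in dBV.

Stage 1: -1.5 dBV is 12 dB over -13.5 dBV; at 3:1 that becomes 4 dB over, giving -9.5 dBV.
Stage 2: 8.5 dB above -18 dBV, reduced 20:1 to 0.425 dB above → -17.575 dBV; +3 dB make-up → -14.575 dBV.

-14.575 dBV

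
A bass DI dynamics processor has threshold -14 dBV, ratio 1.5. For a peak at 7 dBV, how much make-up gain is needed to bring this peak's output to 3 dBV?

Overshoot 21 dB → 21/1.5 = 14 dB after compression, so the compressed level is -14 + 14 = 0 dBV.
Make-up = target − compressed = 3 − 0 = 3 dB.

3 dB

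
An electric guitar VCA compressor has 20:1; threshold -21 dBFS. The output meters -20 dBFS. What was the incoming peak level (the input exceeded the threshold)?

The compressed level sits -20 − (-21) = 1 dB over threshold.
Input overshoot = R × output overshoot = 20 dB → input = -21 + 20 = -1 dBFS.

-1 dBFS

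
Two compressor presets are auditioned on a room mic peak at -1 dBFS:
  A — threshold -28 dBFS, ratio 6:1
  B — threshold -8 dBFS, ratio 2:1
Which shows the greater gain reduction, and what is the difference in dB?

A: GR = 27 − 27/6 = 22.5 dB.
B: GR = 7 − 7/2 = 3.5 dB.
Difference: 19 dB in favour of A.

A, by 19 dB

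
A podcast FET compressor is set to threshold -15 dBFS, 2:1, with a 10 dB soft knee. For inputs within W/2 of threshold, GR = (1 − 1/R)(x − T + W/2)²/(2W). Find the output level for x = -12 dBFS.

-13.6 dBFS

x − T + W/2 = -12 − (-15) + 5 = 8.
GR = (1 − 1/2) × 8² / 20 = 0.5 × 64 / 20 = 1.6 dB.
Output = -12 − 1.6 = -13.6 dBFS.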